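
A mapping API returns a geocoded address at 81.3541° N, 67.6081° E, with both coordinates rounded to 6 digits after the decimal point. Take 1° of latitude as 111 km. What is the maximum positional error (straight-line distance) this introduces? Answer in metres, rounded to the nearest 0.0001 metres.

Rounding to 6 decimal places leaves each coordinate within ±5e-07° of the true value.
North–south component: 5e-07° × 111000 = 0.0555 m.
E–W at 81.3541°: 5e-07° × 111000 × cos 81.3541° = 5e-07 × 111000 × 0.1503 ≈ 0.00834317 m.
Combining orthogonally: (0.0555² + 0.00834317²)^½ ≈ 0.0561236 m.

0.0561 metres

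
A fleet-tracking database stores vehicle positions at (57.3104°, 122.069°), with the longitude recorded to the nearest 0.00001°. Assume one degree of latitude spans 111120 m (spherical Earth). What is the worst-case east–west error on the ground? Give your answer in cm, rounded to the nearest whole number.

Rounding to 5 decimal places leaves the longitude within ±5e-06° of the true value.
At latitude 57.3104° a degree of longitude spans 111120 m × cos 57.3104° = 111120 × 0.5401 ≈ 60014.5 m.
So at most 5e-06° × 60014.5 ≈ 0.300073 m east–west.
That is 0.300073 m = 30.007 cm.

30 cm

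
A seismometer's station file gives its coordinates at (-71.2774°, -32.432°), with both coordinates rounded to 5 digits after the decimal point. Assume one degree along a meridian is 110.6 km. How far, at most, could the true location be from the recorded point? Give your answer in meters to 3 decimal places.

Rounding to 5 decimal places leaves each coordinate within ±5e-06° of the true value.
North–south component: 5e-06° × 110600 = 0.553 m.
E–W at 71.2774°: 5e-06° × 110600 × cos 71.2774° = 5e-06 × 110600 × 0.3210 ≈ 0.177506 m.
Combining orthogonally: (0.553² + 0.177506²)^½ ≈ 0.58079 m.

0.581 meters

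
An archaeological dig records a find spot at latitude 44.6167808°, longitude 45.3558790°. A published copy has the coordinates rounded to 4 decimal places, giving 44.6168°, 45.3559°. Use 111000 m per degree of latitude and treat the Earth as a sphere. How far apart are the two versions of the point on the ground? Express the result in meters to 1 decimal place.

Δlat = 44.6167808 − 44.6168 = -0.0000192°; Δlon = 45.3558790 − 45.3559 = -0.0000210°.
N–S: -0.0000192° × 111000 m/° = -2.1312 m.
E–W at 44.6168°: -0.0000210° × 111000 × cos 44.6168° = -0.0000210 × 111000 × 0.7118 ≈ -1.65925 m.
Distance: √(2.1312² + 1.65925²) ≈ 2.70095 m.

2.7 meters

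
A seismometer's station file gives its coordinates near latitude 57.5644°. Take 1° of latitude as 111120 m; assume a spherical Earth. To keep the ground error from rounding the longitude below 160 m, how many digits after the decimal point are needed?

3 decimal places

At 57.5644° one degree of longitude covers 111120 × cos 57.5644° ≈ 111120 × 0.5364 ≈ 59599.4 m.
With N decimal places the half-ulp bound is 0.5·10⁻ᴺ°, or 0.5·10⁻ᴺ × 59599.4 m on the ground.
Setting 29799.7 × 10⁻ᴺ ≤ 160 gives 10ᴺ ≥ 186.2, i.e. N ≥ 2.27.
At 2 places the error can reach 298 m, but 3 places keeps it to 29.8 m.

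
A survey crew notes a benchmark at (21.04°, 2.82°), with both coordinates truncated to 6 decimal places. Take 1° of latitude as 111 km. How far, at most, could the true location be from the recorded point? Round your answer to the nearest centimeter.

15 centimeters

Truncating at 6 decimal places can drop up to a full unit in the last place, so each coordinate may be off by as much as 1e-06°.
North–south component: 1e-06° × 111000 = 0.111 m.
E–W at 21.04°: 1e-06° × 111000 × cos 21.04° = 1e-06 × 111000 × 0.9333 ≈ 0.1036 m.
The two errors are perpendicular, so the maximum displacement is √(0.111² + 0.1036²) ≈ 0.151835 m.
That is 0.151835 m = 15.184 cm.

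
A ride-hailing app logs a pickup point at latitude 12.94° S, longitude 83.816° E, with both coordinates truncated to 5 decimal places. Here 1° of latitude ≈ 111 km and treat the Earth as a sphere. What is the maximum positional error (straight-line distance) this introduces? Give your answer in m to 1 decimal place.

1.5 m

Truncating at 5 decimal places can drop up to a full unit in the last place, so each coordinate may be off by as much as 1e-05°.
Latitude error → 1e-05 × 111000 = 1.11 m along the meridian.
East–west component at 12.94°: 1e-05° × 111000 × cos 12.94° ≈ 1e-05 × 108181 ≈ 1.08181 m.
The two errors are perpendicular, so the maximum displacement is √(1.11² + 1.08181²) ≈ 1.54997 m.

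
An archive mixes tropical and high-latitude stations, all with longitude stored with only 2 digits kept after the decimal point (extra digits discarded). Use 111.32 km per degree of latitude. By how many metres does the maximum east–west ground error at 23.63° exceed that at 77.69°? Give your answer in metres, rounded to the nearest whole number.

Truncating at 2 decimal places can drop up to a full unit in the last place, so the longitude may be off by as much as 0.01°.
At 23.63°: 0.01° × 111320 × cos 23.63° = 0.01 × 111320 × 0.9162 ≈ 1019.9 m.
At 77.69°: 0.01° × 111320 × cos 77.69° = 0.01 × 111320 × 0.2132 ≈ 237.34 m.
So the lower-latitude error exceeds the higher by 1019.9 − 237.34 = 782.53 m.

783 metres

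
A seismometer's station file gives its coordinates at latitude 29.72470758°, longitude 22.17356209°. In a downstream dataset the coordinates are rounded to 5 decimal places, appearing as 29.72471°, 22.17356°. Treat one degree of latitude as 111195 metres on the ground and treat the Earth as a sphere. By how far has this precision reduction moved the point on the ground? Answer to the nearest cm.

34 cm

Δlat = 29.72470758 − 29.72471 = -0.00000242°; Δlon = 22.17356209 − 22.17356 = +0.00000209°.
N–S: -0.00000242° × 111195 m/° = -0.269092 m.
East–west at this latitude: 0.00000209° × 111195 × cos 29.7247° ≈ 0.00000209 × 96563.7 = 0.201818 m.
Distance: √(0.269092² + 0.201818²) ≈ 0.336364 m.
That is 0.336364 m = 33.636 cm.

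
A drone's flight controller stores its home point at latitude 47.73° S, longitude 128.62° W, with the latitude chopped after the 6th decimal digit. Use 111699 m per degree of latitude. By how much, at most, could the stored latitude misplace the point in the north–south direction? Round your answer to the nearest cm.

Truncating at 6 decimal places can drop up to a full unit in the last place, so the latitude may be off by as much as 1e-06°.
So the N–S error is at most 1e-06 × 111699 = 0.111699 m.
That is 0.111699 m = 11.17 cm.

11 cm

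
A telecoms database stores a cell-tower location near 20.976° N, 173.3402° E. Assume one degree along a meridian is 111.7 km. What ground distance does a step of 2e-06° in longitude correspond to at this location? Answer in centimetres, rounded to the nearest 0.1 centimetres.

20.9 centimetres

One degree of longitude here spans 111700 × cos 20.976° = 111700 × 0.9337 ≈ 104298 m; 2e-06° of that is 0.208595 m.
That is 0.208595 m = 20.86 cm.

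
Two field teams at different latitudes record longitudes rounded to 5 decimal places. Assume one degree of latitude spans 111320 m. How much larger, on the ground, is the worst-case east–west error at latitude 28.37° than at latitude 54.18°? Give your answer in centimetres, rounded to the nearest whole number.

Rounding to 5 decimal places leaves the longitude within ±5e-06° of the true value.
At 28.37°: 5e-06° × 111320 × cos 28.37° = 5e-06 × 111320 × 0.8799 ≈ 0.48975 m.
Error at 54.18° = 5e-06° × 111320 × cos 54.18° ≈ 0.5566 × 0.5852 = 0.32575 m.
Difference: 0.48975 − 0.32575 = 0.16401 m.
That is 0.164006 m = 16.401 cm.

16 centimetres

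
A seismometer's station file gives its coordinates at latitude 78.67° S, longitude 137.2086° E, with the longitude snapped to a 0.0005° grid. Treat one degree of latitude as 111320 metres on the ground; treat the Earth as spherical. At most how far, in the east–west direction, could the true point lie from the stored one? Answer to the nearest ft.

18 ft

With a 0.0005° grid the true value lies within half a step, ±0.0005°/2 = ±0.00025°, of the stored one.
At latitude 78.67° a degree of longitude spans 111320 m × cos 78.67° = 111320 × 0.1965 ≈ 21869.9 m.
So at most 0.00025° × 21869.9 ≈ 5.46747 m east–west.
Converting: 5.46747 m × 3.2808 ft/m ≈ 17.938 ft.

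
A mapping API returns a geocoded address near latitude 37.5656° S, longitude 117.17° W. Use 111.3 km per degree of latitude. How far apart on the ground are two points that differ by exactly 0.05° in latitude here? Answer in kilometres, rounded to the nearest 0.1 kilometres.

5.6 kilometres

0.05° × 111300 m/° = 5565 m.
That is 5565 m = 5.565 km.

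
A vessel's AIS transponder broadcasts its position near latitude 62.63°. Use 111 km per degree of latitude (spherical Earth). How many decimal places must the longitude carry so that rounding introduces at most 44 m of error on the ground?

At 62.63° one degree of longitude covers 111000 × cos 62.63° ≈ 111000 × 0.4597 ≈ 51030.6 m.
N decimal places → at most half a unit in the last place, 0.5 × 10⁻ᴺ° = 51030.6/2 × 10⁻ᴺ m.
Need 0.5 × 51030.6 × 10⁻ᴺ ≤ 44 → 10⁻ᴺ ≤ 1.724e-03, so N ≥ 2.76.
N = 2 would give 255 m (too coarse); N = 3 gives 25.5 m ≤ 44 m.

3 decimal places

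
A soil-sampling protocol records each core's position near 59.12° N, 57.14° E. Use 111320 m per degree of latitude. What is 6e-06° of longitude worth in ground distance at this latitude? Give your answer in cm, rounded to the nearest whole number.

6e-06° of longitude at 59.12° is 6e-06 × 111320 × cos 59.12° ≈ 6e-06 × 57134.1 = 0.342804 m.
That is 0.342804 m = 34.28 cm.

34 cm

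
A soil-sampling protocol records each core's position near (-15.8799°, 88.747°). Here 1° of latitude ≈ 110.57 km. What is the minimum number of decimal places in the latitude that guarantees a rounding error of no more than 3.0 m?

5 decimal places

One degree of latitude covers 110570 m.
N decimal places → at most half a unit in the last place, 0.5 × 10⁻ᴺ° = 110570/2 × 10⁻ᴺ m.
Need 0.5 × 110570 × 10⁻ᴺ ≤ 3.0 → 10⁻ᴺ ≤ 5.426e-05, so N ≥ 4.27.
At 4 places the error can reach 5.53 m, but 5 places keeps it to 0.553 m.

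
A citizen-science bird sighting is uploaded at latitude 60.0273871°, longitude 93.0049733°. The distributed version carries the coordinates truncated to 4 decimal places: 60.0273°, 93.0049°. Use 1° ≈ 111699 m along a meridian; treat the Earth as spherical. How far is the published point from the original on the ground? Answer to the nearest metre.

Δlat = 60.0273871 − 60.0273 = +0.0000871°; Δlon = 93.0049733 − 93.0049 = +0.0000733°.
N–S: 0.0000871° × 111699 m/° = 9.72898 m.
E–W at 60.0273°: 0.0000733° × 111699 × cos 60.0273° = 0.0000733 × 111699 × 0.4996 ≈ 4.09039 m.
Combined displacement = (9.72898² + 4.09039²)^½ ≈ 10.5539 m.

11 metres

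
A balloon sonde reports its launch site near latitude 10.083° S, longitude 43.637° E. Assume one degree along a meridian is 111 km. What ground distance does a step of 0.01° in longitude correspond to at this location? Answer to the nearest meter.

1093 meters

0.01° of longitude at 10.083° is 0.01 × 111000 × cos 10.083° ≈ 0.01 × 109286 = 1092.86 m.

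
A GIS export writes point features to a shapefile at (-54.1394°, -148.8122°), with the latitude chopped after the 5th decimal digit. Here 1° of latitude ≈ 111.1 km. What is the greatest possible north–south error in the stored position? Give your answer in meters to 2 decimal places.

1.11 meters

Truncating at 5 decimal places can drop up to a full unit in the last place, so the latitude may be off by as much as 1e-05°.
North–south distance: 1e-05° × 111100 m/° = 1.111 m.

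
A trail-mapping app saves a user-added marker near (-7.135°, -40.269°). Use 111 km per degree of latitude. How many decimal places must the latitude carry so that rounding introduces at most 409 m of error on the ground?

One degree of latitude covers 111000 m.
Rounding to N decimal places gives at most 0.5 × 10⁻ᴺ degrees of error, i.e. 0.5 × 10⁻ᴺ × 111000 m.
Setting 55500 × 10⁻ᴺ ≤ 409 gives 10ᴺ ≥ 135.7, i.e. N ≥ 2.13.
So 3 decimal places suffice (55.5 m); 2 would allow up to 555 m.

3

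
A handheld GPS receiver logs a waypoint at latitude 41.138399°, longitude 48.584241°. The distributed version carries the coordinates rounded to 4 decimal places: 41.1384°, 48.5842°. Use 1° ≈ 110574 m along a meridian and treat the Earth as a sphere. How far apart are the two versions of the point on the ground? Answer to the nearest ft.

11 ft

Δlat = 41.138399 − 41.1384 = -0.000001°; Δlon = 48.584241 − 48.5842 = +0.000041°.
North–south shift: -0.000001 × 110574 = -0.110574 m.
East–west at this latitude: 0.000041° × 110574 × cos 41.1384° ≈ 0.000041 × 83275.8 = 3.41431 m.
Combined displacement = (0.110574² + 3.41431²)^½ ≈ 3.4161 m.
In feet: 3.4161 m ÷ 0.3048 ≈ 11.208 ft.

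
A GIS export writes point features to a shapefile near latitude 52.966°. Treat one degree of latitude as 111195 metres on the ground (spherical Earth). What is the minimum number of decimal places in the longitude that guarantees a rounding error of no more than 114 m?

3

At 52.966° one degree of longitude covers 111195 × cos 52.966° ≈ 111195 × 0.6023 ≈ 66971.5 m.
With N decimal places the half-ulp bound is 0.5·10⁻ᴺ°, or 0.5·10⁻ᴺ × 66971.5 m on the ground.
Setting 33485.8 × 10⁻ᴺ ≤ 114 gives 10ᴺ ≥ 293.7, i.e. N ≥ 2.47.
N = 2 would give 335 m (too coarse); N = 3 gives 33.5 m ≤ 114 m.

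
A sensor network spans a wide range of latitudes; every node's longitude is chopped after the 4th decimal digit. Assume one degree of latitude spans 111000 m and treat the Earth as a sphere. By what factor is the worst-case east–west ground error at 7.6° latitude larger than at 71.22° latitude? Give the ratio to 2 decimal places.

3.08

Truncating at 4 decimal places can drop up to a full unit in the last place, so the longitude may be off by as much as 0.0001°.
At 7.6°: 0.0001° × 111000 × cos 7.6° = 0.0001 × 111000 × 0.9912 ≈ 11.002 m.
At 71.22°: 0.0001° × 111000 × cos 71.22° = 0.0001 × 111000 × 0.3219 ≈ 3.5735 m.
Ratio: 11.002 / 3.5735 = cos 7.6° / cos 71.22° ≈ 3.0789.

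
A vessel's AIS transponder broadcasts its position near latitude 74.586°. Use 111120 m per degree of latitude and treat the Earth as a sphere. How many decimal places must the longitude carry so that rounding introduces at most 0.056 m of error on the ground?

6

At 74.586° one degree of longitude covers 111120 × cos 74.586° ≈ 111120 × 0.2658 ≈ 29534.8 m.
Rounding to N decimal places gives at most 0.5 × 10⁻ᴺ degrees of error, i.e. 0.5 × 10⁻ᴺ × 29534.8 m.
Need 0.5 × 29534.8 × 10⁻ᴺ ≤ 0.056 → 10⁻ᴺ ≤ 3.792e-06, so N ≥ 5.42.
N = 5 would give 0.148 m (too coarse); N = 6 gives 0.0148 m ≤ 0.056 m.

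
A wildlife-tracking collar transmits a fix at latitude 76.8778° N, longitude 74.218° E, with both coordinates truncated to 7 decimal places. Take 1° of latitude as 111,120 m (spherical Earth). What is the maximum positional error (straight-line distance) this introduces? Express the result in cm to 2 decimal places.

1.14 cm

Truncating at 7 decimal places can drop up to a full unit in the last place, so each coordinate may be off by as much as 1e-07°.
North–south component: 1e-07° × 111120 = 0.011112 m.
Longitude error → 1e-07 × 111120 × cos 76.8778° = 1e-07 × 111120 × 0.2270 ≈ 0.00252274 m.
Worst case both components are at the extreme and orthogonal: √(0.011112² + 0.00252274²) ≈ 0.0113948 m.
That is 0.0113948 m = 1.1395 cm.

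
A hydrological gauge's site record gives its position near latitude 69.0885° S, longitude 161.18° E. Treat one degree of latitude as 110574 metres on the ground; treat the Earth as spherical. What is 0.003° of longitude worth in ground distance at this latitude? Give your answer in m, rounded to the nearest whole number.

118 m

At 69.0885° a degree of longitude is 110574 × cos 69.0885° ≈ 39466.7 m, so 0.003° corresponds to 118.4 m.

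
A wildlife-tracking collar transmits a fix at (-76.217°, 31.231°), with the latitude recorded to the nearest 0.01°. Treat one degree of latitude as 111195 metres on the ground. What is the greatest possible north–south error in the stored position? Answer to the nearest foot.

Rounding to 2 decimal places leaves the latitude within ±0.005° of the true value.
Along the meridian that is 0.005° × 111195 m/° = 555.975 m.
In feet: 555.975 m ÷ 0.3048 ≈ 1824.1 ft.

1824 feet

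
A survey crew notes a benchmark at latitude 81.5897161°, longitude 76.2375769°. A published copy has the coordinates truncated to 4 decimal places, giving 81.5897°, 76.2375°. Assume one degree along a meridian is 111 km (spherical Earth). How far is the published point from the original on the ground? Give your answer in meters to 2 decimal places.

The latitude changed by +0.0000161° and the longitude by +0.0000769°.
N–S: 0.0000161° × 111000 m/° = 1.7871 m.
East–west at this latitude: 0.0000769° × 111000 × cos 81.5897° ≈ 0.0000769 × 16235 = 1.24847 m.
Combined displacement = (1.7871² + 1.24847²)^½ ≈ 2.18 m.

2.18 meters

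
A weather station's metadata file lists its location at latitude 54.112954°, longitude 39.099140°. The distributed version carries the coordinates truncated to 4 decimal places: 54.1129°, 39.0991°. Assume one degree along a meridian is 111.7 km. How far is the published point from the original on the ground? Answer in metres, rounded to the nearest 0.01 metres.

Δlat = 54.112954 − 54.1129 = +0.000054°; Δlon = 39.099140 − 39.0991 = +0.000040°.
N–S: 0.000054° × 111700 m/° = 6.0318 m.
East–west at this latitude: 0.000040° × 111700 × cos 54.1129° ≈ 0.000040 × 65477.4 = 2.6191 m.
Hypotenuse of the two orthogonal shifts: √(6.0318² + 2.6191²) = 6.57589 m.

6.58 metres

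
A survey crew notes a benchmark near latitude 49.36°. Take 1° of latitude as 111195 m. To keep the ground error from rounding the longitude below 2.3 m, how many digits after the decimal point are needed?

5 decimal places

At 49.36° one degree of longitude covers 111195 × cos 49.36° ≈ 111195 × 0.6513 ≈ 72421.8 m.
Rounding to N decimal places gives at most 0.5 × 10⁻ᴺ degrees of error, i.e. 0.5 × 10⁻ᴺ × 72421.8 m.
Need 0.5 × 72421.8 × 10⁻ᴺ ≤ 2.3 → 10⁻ᴺ ≤ 6.352e-05, so N ≥ 4.20.
N = 4 would give 3.62 m (too coarse); N = 5 gives 0.362 m ≤ 2.3 m.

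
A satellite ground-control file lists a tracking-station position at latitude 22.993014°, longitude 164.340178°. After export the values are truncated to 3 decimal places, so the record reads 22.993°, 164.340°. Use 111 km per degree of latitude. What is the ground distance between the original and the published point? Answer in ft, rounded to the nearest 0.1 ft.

Δlat = 22.993014 − 22.993 = +0.000014°; Δlon = 164.340178 − 164.340 = +0.000178°.
North–south shift: 0.000014 × 111000 = 1.554 m.
E–W at 22.993°: 0.000178° × 111000 × cos 22.993° = 0.000178 × 111000 × 0.9206 ≈ 18.1883 m.
Combined displacement = (1.554² + 18.1883²)^½ ≈ 18.2545 m.
In feet: 18.2545 m ÷ 0.3048 ≈ 59.89 ft.

59.9 ft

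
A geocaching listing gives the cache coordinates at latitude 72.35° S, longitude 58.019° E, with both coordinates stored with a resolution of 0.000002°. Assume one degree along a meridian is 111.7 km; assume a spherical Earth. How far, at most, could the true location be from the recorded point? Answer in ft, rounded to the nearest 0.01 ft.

With a 0.000002° grid the true value lies within half a step, ±0.000002°/2 = ±1e-06°, of the stored one.
N–S: 1e-06° × 111700 m/° = 0.1117 m.
Longitude error → 1e-06 × 111700 × cos 72.35° = 1e-06 × 111700 × 0.3032 ≈ 0.0338676 m.
Combining orthogonally: (0.1117² + 0.0338676²)^½ ≈ 0.116721 m.
In feet: 0.116721 m ÷ 0.3048 ≈ 0.38294 ft.

0.38 ft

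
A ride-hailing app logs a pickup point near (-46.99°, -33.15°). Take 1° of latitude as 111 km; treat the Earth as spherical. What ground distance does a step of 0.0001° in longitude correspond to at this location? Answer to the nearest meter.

At 46.99° a degree of longitude is 111000 × cos 46.99° ≈ 75716 m, so 0.0001° corresponds to 7.5716 m.

8 meters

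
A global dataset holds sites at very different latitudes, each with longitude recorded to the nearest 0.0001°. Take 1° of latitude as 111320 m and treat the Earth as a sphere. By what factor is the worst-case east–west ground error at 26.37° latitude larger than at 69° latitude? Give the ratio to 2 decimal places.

2.50

Rounding to 4 decimal places leaves the longitude within ±5e-05° of the true value.
At 26.37°: 5e-05° × 111320 × cos 26.37° = 5e-05 × 111320 × 0.8959 ≈ 4.9868 m.
At 69°: 5e-05° × 111320 × cos 69° = 5e-05 × 111320 × 0.3584 ≈ 1.9947 m.
Ratio: 4.9868 / 1.9947 = cos 26.37° / cos 69° ≈ 2.5001.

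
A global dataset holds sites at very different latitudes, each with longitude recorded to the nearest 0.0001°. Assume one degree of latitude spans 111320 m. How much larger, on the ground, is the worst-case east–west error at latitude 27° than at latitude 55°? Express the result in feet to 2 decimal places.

5.80 feet

Rounding to 4 decimal places leaves the longitude within ±5e-05° of the true value.
At 27°: 5e-05° × 111320 × cos 27° = 5e-05 × 111320 × 0.8910 ≈ 4.9593 m.
Error at 55° = 5e-05° × 111320 × cos 55° ≈ 5.566 × 0.5736 = 3.1925 m.
So the lower-latitude error exceeds the higher by 4.9593 − 3.1925 = 1.7668 m.
In feet: 1.76682 m ÷ 0.3048 ≈ 5.7966 ft.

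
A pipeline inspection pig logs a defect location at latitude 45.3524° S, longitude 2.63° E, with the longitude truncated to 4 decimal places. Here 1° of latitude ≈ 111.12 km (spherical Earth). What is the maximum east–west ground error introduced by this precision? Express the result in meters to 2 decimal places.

7.81 meters

Truncating at 4 decimal places can drop up to a full unit in the last place, so the longitude may be off by as much as 0.0001°.
At latitude 45.3524° a degree of longitude spans 111120 m × cos 45.3524° = 111120 × 0.7027 ≈ 78089 m.
East–west error: 0.0001° × 78089 m/° ≈ 7.8089 m.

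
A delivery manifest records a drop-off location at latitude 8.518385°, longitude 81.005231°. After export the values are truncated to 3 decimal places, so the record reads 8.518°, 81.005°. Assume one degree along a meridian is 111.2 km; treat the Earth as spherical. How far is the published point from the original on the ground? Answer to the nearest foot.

The latitude changed by +0.000385° and the longitude by +0.000231°.
N–S: 0.000385° × 111200 m/° = 42.812 m.
E–W at 8.518°: 0.000231° × 111200 × cos 8.518° = 0.000231 × 111200 × 0.9890 ≈ 25.4039 m.
Combined displacement = (42.812² + 25.4039²)^½ ≈ 49.7818 m.
Converting: 49.7818 m × 3.2808 ft/m ≈ 163.33 ft.

163 feet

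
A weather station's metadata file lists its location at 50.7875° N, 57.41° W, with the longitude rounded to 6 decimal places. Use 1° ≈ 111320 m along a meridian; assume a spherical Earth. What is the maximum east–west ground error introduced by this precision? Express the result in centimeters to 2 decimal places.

Rounding to 6 decimal places leaves the longitude within ±5e-07° of the true value.
One degree of longitude at 50.7875° is 111320 × cos 50.7875° ≈ 111320 × 0.6322 = 70376.3 m.
East–west error: 5e-07° × 70376.3 m/° ≈ 0.0351882 m.
That is 0.0351882 m = 3.5188 cm.

3.52 centimeters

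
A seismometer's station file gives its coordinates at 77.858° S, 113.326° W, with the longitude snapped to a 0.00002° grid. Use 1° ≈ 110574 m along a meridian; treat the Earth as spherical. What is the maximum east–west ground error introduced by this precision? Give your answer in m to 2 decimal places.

0.23 m

With a 0.00002° grid the true value lies within half a step, ±0.00002°/2 = ±1e-05°, of the stored one.
Parallels shrink by cos φ, so at 77.858° a degree of longitude is 110574 × 0.2103 ≈ 23257.6 m.
So at most 1e-05° × 23257.6 ≈ 0.232576 m east–west.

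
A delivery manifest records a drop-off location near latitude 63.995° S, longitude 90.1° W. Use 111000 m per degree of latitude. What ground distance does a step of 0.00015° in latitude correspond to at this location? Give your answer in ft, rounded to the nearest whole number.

55 ft

0.00015° × 111000 m/° = 16.65 m.
Converting: 16.65 m × 3.2808 ft/m ≈ 54.626 ft.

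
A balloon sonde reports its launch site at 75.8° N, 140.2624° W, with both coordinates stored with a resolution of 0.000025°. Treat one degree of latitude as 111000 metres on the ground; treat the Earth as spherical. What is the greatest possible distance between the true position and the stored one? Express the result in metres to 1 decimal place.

1.4 metres

With a 0.000025° grid the true value lies within half a step, ±0.000025°/2 = ±1.25e-05°, of the stored one.
Latitude error → 1.25e-05 × 111000 = 1.3875 m along the meridian.
East–west component at 75.8°: 1.25e-05° × 111000 × cos 75.8° ≈ 1.25e-05 × 27229.1 ≈ 0.340364 m.
The two errors are perpendicular, so the maximum displacement is √(1.3875² + 0.340364²) ≈ 1.42864 m.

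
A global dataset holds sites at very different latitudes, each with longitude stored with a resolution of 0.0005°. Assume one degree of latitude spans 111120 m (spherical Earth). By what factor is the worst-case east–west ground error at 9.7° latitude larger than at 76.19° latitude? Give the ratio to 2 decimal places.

4.13

With a 0.0005° grid the true value lies within half a step, ±0.0005°/2 = ±0.00025°, of the stored one.
At 9.7°: 0.00025° × 111120 × cos 9.7° = 0.00025 × 111120 × 0.9857 ≈ 27.383 m.
Error at 76.19° = 0.00025° × 111120 × cos 76.19° ≈ 27.78 × 0.2387 = 6.6312 m.
Ratio: 27.383 / 6.6312 = cos 9.7° / cos 76.19° ≈ 4.1294.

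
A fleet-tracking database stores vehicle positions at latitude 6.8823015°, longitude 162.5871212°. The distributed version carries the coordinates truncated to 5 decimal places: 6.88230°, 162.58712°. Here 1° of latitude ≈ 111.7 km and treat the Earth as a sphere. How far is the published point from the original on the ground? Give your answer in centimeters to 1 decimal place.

21.4 centimeters

Δlat = 6.8823015 − 6.88230 = +0.0000015°; Δlon = 162.5871212 − 162.58712 = +0.0000012°.
North–south shift: 0.0000015 × 111700 = 0.16755 m.
East–west at this latitude: 0.0000012° × 111700 × cos 6.8823° ≈ 0.0000012 × 110895 = 0.133074 m.
Combined displacement = (0.16755² + 0.133074²)^½ ≈ 0.213967 m.
That is 0.213967 m = 21.397 cm.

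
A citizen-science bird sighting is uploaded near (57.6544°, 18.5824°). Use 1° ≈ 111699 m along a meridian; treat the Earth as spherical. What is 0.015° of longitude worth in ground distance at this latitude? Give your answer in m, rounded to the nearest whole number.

At 57.6544° a degree of longitude is 111699 × cos 57.6544° ≈ 59761.7 m, so 0.015° corresponds to 896.426 m.

896 m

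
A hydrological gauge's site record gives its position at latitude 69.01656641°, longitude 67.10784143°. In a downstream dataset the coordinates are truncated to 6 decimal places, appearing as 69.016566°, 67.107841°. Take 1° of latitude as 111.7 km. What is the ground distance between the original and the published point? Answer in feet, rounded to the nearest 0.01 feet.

The latitude changed by +0.00000041° and the longitude by +0.00000043°.
N–S: 0.00000041° × 111700 m/° = 0.045797 m.
E–W at 69.0166°: 0.00000043° × 111700 × cos 69.0166° = 0.00000043 × 111700 × 0.3581 ≈ 0.0171998 m.
Distance: √(0.045797² + 0.0171998²) ≈ 0.0489203 m.
In feet: 0.0489203 m ÷ 0.3048 ≈ 0.1605 ft.

0.16 feet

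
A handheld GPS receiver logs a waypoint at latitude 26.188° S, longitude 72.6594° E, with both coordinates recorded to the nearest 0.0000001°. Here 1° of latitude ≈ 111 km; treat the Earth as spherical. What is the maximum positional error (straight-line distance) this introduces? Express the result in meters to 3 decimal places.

0.007 meters

Rounding to 7 decimal places leaves each coordinate within ±5e-08° of the true value.
North–south component: 5e-08° × 111000 = 0.00555 m.
E–W at 26.188°: 5e-08° × 111000 × cos 26.188° = 5e-08 × 111000 × 0.8974 ≈ 0.0049803 m.
Combining orthogonally: (0.00555² + 0.0049803²)^½ ≈ 0.00745693 m.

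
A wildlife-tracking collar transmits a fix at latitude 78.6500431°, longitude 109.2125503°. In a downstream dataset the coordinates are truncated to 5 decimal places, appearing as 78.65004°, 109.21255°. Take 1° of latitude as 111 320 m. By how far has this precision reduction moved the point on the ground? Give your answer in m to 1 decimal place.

0.3 m

Δlat = 78.6500431 − 78.65004 = +0.0000031°; Δlon = 109.2125503 − 109.21255 = +0.0000003°.
North–south shift: 0.0000031 × 111320 = 0.345092 m.
E–W at 78.65°: 0.0000003° × 111320 × cos 78.65° = 0.0000003 × 111320 × 0.1968 ≈ 0.00657237 m.
Distance: √(0.345092² + 0.00657237²) ≈ 0.345155 m.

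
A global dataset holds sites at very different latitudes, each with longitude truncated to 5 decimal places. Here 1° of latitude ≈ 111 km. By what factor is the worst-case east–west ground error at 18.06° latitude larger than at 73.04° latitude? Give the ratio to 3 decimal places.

3.259

Truncating at 5 decimal places can drop up to a full unit in the last place, so the longitude may be off by as much as 1e-05°.
At 18.06°: 1e-05° × 111000 × cos 18.06° = 1e-05 × 111000 × 0.9507 ≈ 1.0553 m.
Error at 73.04° = 1e-05° × 111000 × cos 73.04° ≈ 1.11 × 0.2917 = 0.32379 m.
Ratio: 1.0553 / 0.32379 = cos 18.06° / cos 73.04° ≈ 3.2592.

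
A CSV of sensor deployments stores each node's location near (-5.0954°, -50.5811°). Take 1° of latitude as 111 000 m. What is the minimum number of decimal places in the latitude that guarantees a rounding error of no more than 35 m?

4

One degree of latitude covers 111000 m.
Rounding to N decimal places gives at most 0.5 × 10⁻ᴺ degrees of error, i.e. 0.5 × 10⁻ᴺ × 111000 m.
Need 0.5 × 111000 × 10⁻ᴺ ≤ 35 → 10⁻ᴺ ≤ 6.306e-04, so N ≥ 3.20.
So 4 decimal places suffice (5.55 m); 3 would allow up to 55.5 m.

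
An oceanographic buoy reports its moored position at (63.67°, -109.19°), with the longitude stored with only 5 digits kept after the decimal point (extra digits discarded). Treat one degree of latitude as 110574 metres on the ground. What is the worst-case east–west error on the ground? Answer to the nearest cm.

Truncating at 5 decimal places can drop up to a full unit in the last place, so the longitude may be off by as much as 1e-05°.
At latitude 63.67° a degree of longitude spans 110574 m × cos 63.67° = 110574 × 0.4435 ≈ 49044.1 m.
East–west error: 1e-05° × 49044.1 m/° ≈ 0.490441 m.
That is 0.490441 m = 49.044 cm.

49 cm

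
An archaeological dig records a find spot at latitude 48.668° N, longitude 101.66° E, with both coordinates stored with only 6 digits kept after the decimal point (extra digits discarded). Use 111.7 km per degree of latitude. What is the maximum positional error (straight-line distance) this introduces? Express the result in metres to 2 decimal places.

0.13 metres

Truncating at 6 decimal places can drop up to a full unit in the last place, so each coordinate may be off by as much as 1e-06°.
N–S: 1e-06° × 111700 m/° = 0.1117 m.
E–W at 48.668°: 1e-06° × 111700 × cos 48.668° = 1e-06 × 111700 × 0.6604 ≈ 0.073769 m.
Combining orthogonally: (0.1117² + 0.073769²)^½ ≈ 0.133861 m.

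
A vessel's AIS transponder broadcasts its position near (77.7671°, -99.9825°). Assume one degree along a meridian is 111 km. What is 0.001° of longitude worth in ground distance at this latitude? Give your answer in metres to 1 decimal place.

23.5 metres

At 77.7671° a degree of longitude is 111000 × cos 77.7671° ≈ 23519.3 m, so 0.001° corresponds to 23.5193 m.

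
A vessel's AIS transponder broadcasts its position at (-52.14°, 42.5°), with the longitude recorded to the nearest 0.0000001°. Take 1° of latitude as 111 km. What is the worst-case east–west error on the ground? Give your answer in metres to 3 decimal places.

0.003 metres

Rounding to 7 decimal places leaves the longitude within ±5e-08° of the true value.
At latitude 52.14° a degree of longitude spans 111000 m × cos 52.14° = 111000 × 0.6137 ≈ 68124.5 m.
East–west error: 5e-08° × 68124.5 m/° ≈ 0.00340622 m.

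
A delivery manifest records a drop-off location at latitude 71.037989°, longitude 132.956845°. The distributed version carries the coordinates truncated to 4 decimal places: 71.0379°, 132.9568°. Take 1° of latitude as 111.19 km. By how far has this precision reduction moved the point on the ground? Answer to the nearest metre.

The latitude changed by +0.000089° and the longitude by +0.000045°.
North–south shift: 0.000089 × 111190 = 9.89591 m.
East–west at this latitude: 0.000045° × 111190 × cos 71.0379° ≈ 0.000045 × 36130.4 = 1.62587 m.
Combined displacement = (9.89591² + 1.62587²)^½ ≈ 10.0286 m.

10 metres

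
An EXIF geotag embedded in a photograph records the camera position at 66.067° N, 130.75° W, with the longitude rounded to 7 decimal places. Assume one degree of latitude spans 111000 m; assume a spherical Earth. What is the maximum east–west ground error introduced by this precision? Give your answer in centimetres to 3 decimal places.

Rounding to 7 decimal places leaves the longitude within ±5e-08° of the true value.
One degree of longitude at 66.067° is 111000 × cos 66.067° ≈ 111000 × 0.4057 = 45029.2 m.
Maximum E–W displacement: 5e-08 × 45029.2 = 0.00225146 m.
That is 0.00225146 m = 0.22515 cm.

0.225 centimetres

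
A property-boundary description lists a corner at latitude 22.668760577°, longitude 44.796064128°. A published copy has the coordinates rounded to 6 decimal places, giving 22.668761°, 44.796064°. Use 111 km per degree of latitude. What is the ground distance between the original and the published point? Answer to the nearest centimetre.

5 centimetres

The latitude changed by -0.000000423° and the longitude by +0.000000128°.
North–south shift: -0.000000423 × 111000 = -0.046953 m.
E–W at 22.6688°: 0.000000128° × 111000 × cos 22.6688° = 0.000000128 × 111000 × 0.9227 ≈ 0.0131104 m.
Distance: √(0.046953² + 0.0131104²) ≈ 0.048749 m.
That is 0.048749 m = 4.8749 cm.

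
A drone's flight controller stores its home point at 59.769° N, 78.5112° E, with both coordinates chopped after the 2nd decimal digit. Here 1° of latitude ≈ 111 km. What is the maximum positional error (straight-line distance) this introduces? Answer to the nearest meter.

Truncating at 2 decimal places can drop up to a full unit in the last place, so each coordinate may be off by as much as 0.01°.
Latitude error → 0.01 × 111000 = 1110 m along the meridian.
Longitude error → 0.01 × 111000 × cos 59.769° = 0.01 × 111000 × 0.5035 ≈ 558.871 m.
Worst case both components are at the extreme and orthogonal: √(1110² + 558.871²) ≈ 1242.75 m.

1243 meters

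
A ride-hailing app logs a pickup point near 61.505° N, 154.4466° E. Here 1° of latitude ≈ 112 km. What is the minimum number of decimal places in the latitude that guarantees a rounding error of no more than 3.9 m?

5 decimal places

One degree of latitude covers 112000 m.
N decimal places → at most half a unit in the last place, 0.5 × 10⁻ᴺ° = 112000/2 × 10⁻ᴺ m.
Setting 56000 × 10⁻ᴺ ≤ 3.9 gives 10ᴺ ≥ 1.436e+04, i.e. N ≥ 4.16.
At 4 places the error can reach 5.6 m, but 5 places keeps it to 0.56 m.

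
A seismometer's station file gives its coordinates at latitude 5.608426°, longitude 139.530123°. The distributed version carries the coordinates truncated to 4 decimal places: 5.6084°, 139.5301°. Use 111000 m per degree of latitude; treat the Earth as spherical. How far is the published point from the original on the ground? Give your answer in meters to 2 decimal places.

3.85 meters

Δlat = 5.608426 − 5.6084 = +0.000026°; Δlon = 139.530123 − 139.5301 = +0.000023°.
N–S: 0.000026° × 111000 m/° = 2.886 m.
East–west at this latitude: 0.000023° × 111000 × cos 5.6084° ≈ 0.000023 × 110469 = 2.54078 m.
Hypotenuse of the two orthogonal shifts: √(2.886² + 2.54078²) = 3.84507 m.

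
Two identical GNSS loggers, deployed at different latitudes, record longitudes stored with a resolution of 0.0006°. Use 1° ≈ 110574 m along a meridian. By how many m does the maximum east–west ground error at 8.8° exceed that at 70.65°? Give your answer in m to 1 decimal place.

With a 0.0006° grid the true value lies within half a step, ±0.0006°/2 = ±0.0003°, of the stored one.
At 8.8°: 0.0003° × 110574 × cos 8.8° = 0.0003 × 110574 × 0.9882 ≈ 32.782 m.
At 70.65°: 0.0003° × 110574 × cos 70.65° = 0.0003 × 110574 × 0.3313 ≈ 10.991 m.
Difference: 32.782 − 10.991 = 21.791 m.

21.8 m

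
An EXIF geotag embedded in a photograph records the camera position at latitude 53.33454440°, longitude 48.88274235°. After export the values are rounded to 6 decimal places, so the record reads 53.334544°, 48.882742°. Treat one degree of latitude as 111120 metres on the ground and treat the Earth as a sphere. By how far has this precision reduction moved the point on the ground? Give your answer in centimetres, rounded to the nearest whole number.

Δlat = 53.33454440 − 53.334544 = +0.00000040°; Δlon = 48.88274235 − 48.882742 = +0.00000035°.
N–S: 0.00000040° × 111120 m/° = 0.044448 m.
East–west at this latitude: 0.00000035° × 111120 × cos 53.3345° ≈ 0.00000035 × 66354.4 = 0.023224 m.
Combined displacement = (0.044448² + 0.023224²)^½ ≈ 0.0501496 m.
That is 0.0501496 m = 5.015 cm.

5 centimetres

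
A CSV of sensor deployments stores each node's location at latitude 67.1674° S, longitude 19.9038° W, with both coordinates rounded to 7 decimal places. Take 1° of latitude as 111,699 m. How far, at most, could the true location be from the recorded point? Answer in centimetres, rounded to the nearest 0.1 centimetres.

Rounding to 7 decimal places leaves each coordinate within ±5e-08° of the true value.
Latitude error → 5e-08 × 111699 = 0.00558495 m along the meridian.
Longitude error → 5e-08 × 111699 × cos 67.1674° = 5e-08 × 111699 × 0.3880 ≈ 0.00216718 m.
Combining orthogonally: (0.00558495² + 0.00216718²)^½ ≈ 0.00599069 m.
That is 0.00599069 m = 0.59907 cm.

0.6 centimetres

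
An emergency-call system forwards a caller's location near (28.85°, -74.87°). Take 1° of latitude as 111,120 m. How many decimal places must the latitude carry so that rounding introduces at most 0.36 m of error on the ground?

One degree of latitude covers 111120 m.
Rounding to N decimal places gives at most 0.5 × 10⁻ᴺ degrees of error, i.e. 0.5 × 10⁻ᴺ × 111120 m.
Need 0.5 × 111120 × 10⁻ᴺ ≤ 0.36 → 10⁻ᴺ ≤ 6.479e-06, so N ≥ 5.19.
N = 5 would give 0.556 m (too coarse); N = 6 gives 0.0556 m ≤ 0.36 m.

6 decimal places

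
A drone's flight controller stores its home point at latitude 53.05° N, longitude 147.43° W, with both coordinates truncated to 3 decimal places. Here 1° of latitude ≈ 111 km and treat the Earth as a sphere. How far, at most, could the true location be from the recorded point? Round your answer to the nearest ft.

Truncating at 3 decimal places can drop up to a full unit in the last place, so each coordinate may be off by as much as 0.001°.
N–S: 0.001° × 111000 m/° = 111 m.
East–west component at 53.05°: 0.001° × 111000 × cos 53.05° ≈ 0.001 × 66724.1 ≈ 66.7241 m.
Worst case both components are at the extreme and orthogonal: √(111² + 66.7241²) ≈ 129.511 m.
Converting: 129.511 m × 3.2808 ft/m ≈ 424.9 ft.

425 ft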